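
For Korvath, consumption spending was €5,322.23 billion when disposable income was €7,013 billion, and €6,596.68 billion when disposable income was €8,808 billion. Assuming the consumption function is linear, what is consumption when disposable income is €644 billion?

MPC = (6596.68 − 5322.23)/(8808 − 7013) = 1274.45/1795 = 0.71
a = 5322.23 − 0.71(7013) = 5322.23 − 4979.23 = 343
C = 343 + 0.71(644) = 343 + 457.24 = 800.24

C = 800.24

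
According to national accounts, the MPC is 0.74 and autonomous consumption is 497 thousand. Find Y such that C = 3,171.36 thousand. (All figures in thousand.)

Y = 3614

497 + 0.74Y = 3171.36
0.74Y = 2674.36, so Y = 2674.36/0.74 = 3614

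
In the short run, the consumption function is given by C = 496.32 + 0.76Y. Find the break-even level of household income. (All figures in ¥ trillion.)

Y = 2068

At break-even, C = Y: 496.32 + 0.76Y = Y
0.24Y = 496.32, so Y = 496.32/0.24 = 2068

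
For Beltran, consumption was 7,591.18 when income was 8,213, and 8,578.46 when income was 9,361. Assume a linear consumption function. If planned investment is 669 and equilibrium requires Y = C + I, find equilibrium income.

Y = 8550

MPC = (8578.46 − 7591.18)/(9361 − 8213) = 987.28/1148 = 0.86
a = 7591.18 − 0.86(8213) = 528
Equilibrium: Y = 528 + 0.86Y + 669
0.14Y = 1197, so Y = 1197/0.14 = 8550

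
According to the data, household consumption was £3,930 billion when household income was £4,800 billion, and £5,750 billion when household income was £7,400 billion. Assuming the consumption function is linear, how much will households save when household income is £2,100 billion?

MPC = (5750 − 3930)/(7400 − 4800) = 1820/2600 = 0.7
a = 3930 − 0.7(4800) = 3930 − 3360 = 570
C = 570 + 0.7(2100) = 2040
S = 2100 − 2040 = 60

S = 60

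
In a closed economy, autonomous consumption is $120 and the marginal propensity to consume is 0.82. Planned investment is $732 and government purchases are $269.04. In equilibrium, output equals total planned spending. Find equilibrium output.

Y = C + I + G = 120 + 0.82Y + 732 + 269.04
Y − 0.82Y = 1121.04
0.18Y = 1121.04, so Y = 1121.04/0.18 = 6228

Y = 6228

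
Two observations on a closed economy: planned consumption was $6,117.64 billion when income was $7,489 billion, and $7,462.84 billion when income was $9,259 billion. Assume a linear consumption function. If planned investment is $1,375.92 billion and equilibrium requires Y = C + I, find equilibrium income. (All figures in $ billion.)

MPC = (7462.84 − 6117.64)/(9259 − 7489) = 1345.2/1770 = 0.76
a = 6117.64 − 0.76(7489) = 426
Equilibrium: Y = 426 + 0.76Y + 1375.92
0.24Y = 1801.92, so Y = 1801.92/0.24 = 7508

Y = 7508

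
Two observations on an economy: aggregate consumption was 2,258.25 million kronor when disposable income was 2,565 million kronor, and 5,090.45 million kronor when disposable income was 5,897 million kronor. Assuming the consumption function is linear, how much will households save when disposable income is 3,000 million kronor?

S = 372

MPC = (5090.45 − 2258.25)/(5897 − 2565) = 2832.2/3332 = 0.85
a = 2258.25 − 0.85(2565) = 2258.25 − 2180.25 = 78
C = 78 + 0.85(3000) = 2628
S = 3000 − 2628 = 372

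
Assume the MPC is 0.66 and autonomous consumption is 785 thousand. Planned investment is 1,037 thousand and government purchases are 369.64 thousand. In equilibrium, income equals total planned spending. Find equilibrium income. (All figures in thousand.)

Y = 6446

Y = C + I + G = 785 + 0.66Y + 1037 + 369.64
Y − 0.66Y = 2191.64
0.34Y = 2191.64, so Y = 2191.64/0.34 = 6446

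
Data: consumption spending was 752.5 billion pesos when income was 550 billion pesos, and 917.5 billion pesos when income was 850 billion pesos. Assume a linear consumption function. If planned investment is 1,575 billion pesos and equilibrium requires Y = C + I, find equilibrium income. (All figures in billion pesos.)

Y = 4500

MPC = (917.5 − 752.5)/(850 − 550) = 165/300 = 0.55
a = 752.5 − 0.55(550) = 450
Equilibrium: Y = 450 + 0.55Y + 1575
0.45Y = 2025, so Y = 2025/0.45 = 4500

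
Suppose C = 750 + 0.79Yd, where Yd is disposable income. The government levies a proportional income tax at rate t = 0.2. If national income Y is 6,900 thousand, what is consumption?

Yd = (1 − 0.2)(6900) = 0.8(6900) = 5520
C = 750 + 0.79(5520) = 750 + 4360.8 = 5110.8

C = 5110.8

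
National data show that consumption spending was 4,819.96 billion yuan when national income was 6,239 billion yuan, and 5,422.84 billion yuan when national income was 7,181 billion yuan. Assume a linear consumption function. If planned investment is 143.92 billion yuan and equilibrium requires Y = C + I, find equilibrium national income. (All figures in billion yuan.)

Y = 2697

MPC = (5422.84 − 4819.96)/(7181 − 6239) = 602.88/942 = 0.64
a = 4819.96 − 0.64(6239) = 827
Equilibrium: Y = 827 + 0.64Y + 143.92
0.36Y = 970.92, so Y = 970.92/0.36 = 2697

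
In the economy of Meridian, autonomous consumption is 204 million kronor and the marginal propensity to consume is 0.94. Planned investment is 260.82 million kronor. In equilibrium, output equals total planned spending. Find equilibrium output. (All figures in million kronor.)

Y = 7747

Y = C + I = 204 + 0.94Y + 260.82
Y − 0.94Y = 464.82
0.06Y = 464.82, so Y = 464.82/0.06 = 7747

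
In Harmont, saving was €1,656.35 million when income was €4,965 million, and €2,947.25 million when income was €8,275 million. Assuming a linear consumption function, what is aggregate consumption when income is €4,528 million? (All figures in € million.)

MPS = ΔS/ΔY = (2947.25 − 1656.35)/(8275 − 4965) = 1290.9/3310 = 0.39
MPC = 1 − MPS = 0.61
Autonomous saving = 1656.35 − 0.39(4965) = -280, so a = 280
C = 280 + 0.61(4528) = 280 + 2762.08 = 3042.08

C = 3042.08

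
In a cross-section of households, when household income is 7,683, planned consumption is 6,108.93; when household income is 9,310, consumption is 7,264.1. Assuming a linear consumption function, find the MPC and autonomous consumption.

MPC = ΔC/ΔY = (7264.1 − 6108.93)/(9310 − 7683) = 1155.17/1627 = 0.71
a = C − MPC·Y = 6108.93 − 0.71(7683) = 6108.93 − 5454.93 = 654

MPC = 0.71; a = 654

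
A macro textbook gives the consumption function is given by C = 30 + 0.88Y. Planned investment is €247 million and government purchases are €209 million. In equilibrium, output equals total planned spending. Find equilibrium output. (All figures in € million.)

Y = 4050

Y = C + I + G = 30 + 0.88Y + 247 + 209
Y − 0.88Y = 486
0.12Y = 486, so Y = 486/0.12 = 4050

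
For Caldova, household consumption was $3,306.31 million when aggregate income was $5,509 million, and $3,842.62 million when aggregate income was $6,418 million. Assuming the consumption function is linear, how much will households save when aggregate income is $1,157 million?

S = 418.37

MPC = (3842.62 − 3306.31)/(6418 − 5509) = 536.31/909 = 0.59
a = 3306.31 − 0.59(5509) = 3306.31 − 3250.31 = 56
C = 56 + 0.59(1157) = 738.63
S = 1157 − 738.63 = 418.37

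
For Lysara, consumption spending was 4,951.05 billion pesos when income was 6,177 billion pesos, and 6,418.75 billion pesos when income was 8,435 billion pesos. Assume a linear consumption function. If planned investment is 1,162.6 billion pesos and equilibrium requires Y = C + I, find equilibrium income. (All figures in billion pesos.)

MPC = (6418.75 − 4951.05)/(8435 − 6177) = 1467.7/2258 = 0.65
a = 4951.05 − 0.65(6177) = 936
Equilibrium: Y = 936 + 0.65Y + 1162.6
0.35Y = 2098.6, so Y = 2098.6/0.35 = 5996

Y = 5996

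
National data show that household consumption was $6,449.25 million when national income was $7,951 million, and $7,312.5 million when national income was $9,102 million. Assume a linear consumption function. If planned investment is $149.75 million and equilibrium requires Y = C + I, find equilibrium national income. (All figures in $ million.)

Y = 2543

MPC = (7312.5 − 6449.25)/(9102 − 7951) = 863.25/1151 = 0.75
a = 6449.25 − 0.75(7951) = 486
Equilibrium: Y = 486 + 0.75Y + 149.75
0.25Y = 635.75, so Y = 635.75/0.25 = 2543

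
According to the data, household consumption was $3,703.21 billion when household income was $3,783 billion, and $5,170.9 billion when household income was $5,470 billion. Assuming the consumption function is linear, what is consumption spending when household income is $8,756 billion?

C = 8029.72

MPC = (5170.9 − 3703.21)/(5470 − 3783) = 1467.69/1687 = 0.87
a = 3703.21 − 0.87(3783) = 3703.21 − 3291.21 = 412
C = 412 + 0.87(8756) = 412 + 7617.72 = 8029.72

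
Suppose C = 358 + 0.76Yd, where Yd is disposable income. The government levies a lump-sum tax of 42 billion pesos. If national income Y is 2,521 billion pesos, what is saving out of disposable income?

Yd = Y − T = 2521 − 42 = 2479
C = 358 + 0.76(2479) = 358 + 1884.04 = 2242.04
S = Yd − C = 2479 − 2242.04 = 236.96

S = 236.96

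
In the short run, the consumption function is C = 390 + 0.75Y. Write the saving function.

S = Y − C = Y − (390 + 0.75Y) = -390 + (1 − 0.75)Y

S = -390 + 0.25Y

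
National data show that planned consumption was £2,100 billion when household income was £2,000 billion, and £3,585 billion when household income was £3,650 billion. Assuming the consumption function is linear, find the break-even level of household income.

MPC = (3585 − 2100)/(3650 − 2000) = 1485/1650 = 0.9
a = 2100 − 0.9(2000) = 2100 − 1800 = 300
Break-even: Y = a/(1−MPC) = 300/0.1 = 3000

Y = 3000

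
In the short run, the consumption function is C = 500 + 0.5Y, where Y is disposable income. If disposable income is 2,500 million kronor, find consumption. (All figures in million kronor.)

C = 1750

C = 500 + 0.5(2500) = 500 + 1250 = 1750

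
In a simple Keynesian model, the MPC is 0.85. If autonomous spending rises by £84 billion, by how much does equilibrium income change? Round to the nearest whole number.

ΔY ≈ 560

The multiplier is 1/(1 − MPC) = 1/0.15.
ΔY = 84/0.15 = 560.00 ≈ 560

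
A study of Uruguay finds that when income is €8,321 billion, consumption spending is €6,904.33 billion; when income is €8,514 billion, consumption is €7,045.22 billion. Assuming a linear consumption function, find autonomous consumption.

a = 830

MPC = ΔC/ΔY = (7045.22 − 6904.33)/(8514 − 8321) = 140.89/193 = 0.73
a = C − MPC·Y = 6904.33 − 0.73(8321) = 6904.33 − 6074.33 = 830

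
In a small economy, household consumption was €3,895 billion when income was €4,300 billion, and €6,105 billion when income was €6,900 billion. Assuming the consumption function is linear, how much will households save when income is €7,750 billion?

S = 922.5

MPC = (6105 − 3895)/(6900 − 4300) = 2210/2600 = 0.85
a = 3895 − 0.85(4300) = 3895 − 3655 = 240
C = 240 + 0.85(7750) = 6827.5
S = 7750 − 6827.5 = 922.5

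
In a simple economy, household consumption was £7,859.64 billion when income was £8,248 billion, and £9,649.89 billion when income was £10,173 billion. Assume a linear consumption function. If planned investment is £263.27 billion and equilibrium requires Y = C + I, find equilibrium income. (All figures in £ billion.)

MPC = (9649.89 − 7859.64)/(10173 − 8248) = 1790.25/1925 = 0.93
a = 7859.64 − 0.93(8248) = 189
Equilibrium: Y = 189 + 0.93Y + 263.27
0.07Y = 452.27, so Y = 452.27/0.07 = 6461

Y = 6461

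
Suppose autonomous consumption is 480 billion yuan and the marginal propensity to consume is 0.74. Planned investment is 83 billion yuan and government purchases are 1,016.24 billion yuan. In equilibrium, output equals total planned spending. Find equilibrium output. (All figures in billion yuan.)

Y = 6074

Y = C + I + G = 480 + 0.74Y + 83 + 1016.24
Y − 0.74Y = 1579.24
0.26Y = 1579.24, so Y = 1579.24/0.26 = 6074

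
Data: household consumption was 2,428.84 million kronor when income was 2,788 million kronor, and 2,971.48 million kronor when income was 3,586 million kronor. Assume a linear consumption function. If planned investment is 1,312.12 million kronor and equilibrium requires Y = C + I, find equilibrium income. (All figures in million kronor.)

MPC = (2971.48 − 2428.84)/(3586 − 2788) = 542.64/798 = 0.68
a = 2428.84 − 0.68(2788) = 533
Equilibrium: Y = 533 + 0.68Y + 1312.12
0.32Y = 1845.12, so Y = 1845.12/0.32 = 5766

Y = 5766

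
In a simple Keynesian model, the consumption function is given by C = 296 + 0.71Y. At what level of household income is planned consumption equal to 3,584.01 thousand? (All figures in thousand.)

Y = 4631

296 + 0.71Y = 3584.01
0.71Y = 3288.01, so Y = 3288.01/0.71 = 4631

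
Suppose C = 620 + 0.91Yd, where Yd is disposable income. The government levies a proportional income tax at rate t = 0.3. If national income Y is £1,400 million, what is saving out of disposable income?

Yd = (1 − 0.3)(1400) = 0.7(1400) = 980
C = 620 + 0.91(980) = 620 + 891.8 = 1511.8
S = Yd − C = 980 − 1511.8 = -531.8

S = -531.8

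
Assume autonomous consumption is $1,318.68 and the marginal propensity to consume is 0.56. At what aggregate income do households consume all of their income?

Y = 2997

At break-even, C = Y: 1318.68 + 0.56Y = Y
0.44Y = 1318.68, so Y = 1318.68/0.44 = 2997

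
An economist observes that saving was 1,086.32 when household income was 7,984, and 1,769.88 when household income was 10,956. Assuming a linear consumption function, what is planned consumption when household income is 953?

C = 1483.81

MPS = ΔS/ΔY = (1769.88 − 1086.32)/(10956 − 7984) = 683.56/2972 = 0.23
MPC = 1 − MPS = 0.77
Autonomous saving = 1086.32 − 0.23(7984) = -750, so a = 750
C = 750 + 0.77(953) = 750 + 733.81 = 1483.81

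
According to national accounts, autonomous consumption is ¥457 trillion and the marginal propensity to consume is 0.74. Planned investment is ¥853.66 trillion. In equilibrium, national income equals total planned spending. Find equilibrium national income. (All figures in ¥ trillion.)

Y = C + I = 457 + 0.74Y + 853.66
Y − 0.74Y = 1310.66
0.26Y = 1310.66, so Y = 1310.66/0.26 = 5041

Y = 5041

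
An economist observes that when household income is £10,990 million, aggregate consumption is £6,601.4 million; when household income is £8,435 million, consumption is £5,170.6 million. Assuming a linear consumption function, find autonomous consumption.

a = 447

MPC = ΔC/ΔY = (6601.4 − 5170.6)/(10990 − 8435) = 1430.8/2555 = 0.56
a = C − MPC·Y = 5170.6 − 0.56(8435) = 5170.6 − 4723.6 = 447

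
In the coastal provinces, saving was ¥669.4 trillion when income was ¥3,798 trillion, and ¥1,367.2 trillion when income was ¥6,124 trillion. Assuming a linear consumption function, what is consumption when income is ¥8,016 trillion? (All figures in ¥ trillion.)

C = 6081.2

MPS = ΔS/ΔY = (1367.2 − 669.4)/(6124 − 3798) = 697.8/2326 = 0.3
MPC = 1 − MPS = 0.7
Autonomous saving = 669.4 − 0.3(3798) = -470, so a = 470
C = 470 + 0.7(8016) = 470 + 5611.2 = 6081.2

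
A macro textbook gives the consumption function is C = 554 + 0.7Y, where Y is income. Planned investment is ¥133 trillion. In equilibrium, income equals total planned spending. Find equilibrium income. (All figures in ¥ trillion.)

Y = 2290

Y = C + I = 554 + 0.7Y + 133
Y − 0.7Y = 687
0.3Y = 687, so Y = 687/0.3 = 2290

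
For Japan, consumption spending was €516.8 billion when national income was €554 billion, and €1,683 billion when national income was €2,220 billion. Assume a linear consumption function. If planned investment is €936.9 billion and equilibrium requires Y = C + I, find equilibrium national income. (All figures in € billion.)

MPC = (1683 − 516.8)/(2220 − 554) = 1166.2/1666 = 0.7
a = 516.8 − 0.7(554) = 129
Equilibrium: Y = 129 + 0.7Y + 936.9
0.3Y = 1065.9, so Y = 1065.9/0.3 = 3553

Y = 3553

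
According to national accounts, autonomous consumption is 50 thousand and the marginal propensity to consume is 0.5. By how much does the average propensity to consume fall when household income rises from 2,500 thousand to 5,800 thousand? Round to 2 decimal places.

At Y = 2500: C = 50 + 0.5(2500) = 1300, APC = 1300/2500 = 0.520
At Y = 5800: C = 2950, APC = 2950/5800 = 0.509
Fall in APC = 0.520 − 0.509 = 0.011 ≈ 0.01

ΔAPC = 0.01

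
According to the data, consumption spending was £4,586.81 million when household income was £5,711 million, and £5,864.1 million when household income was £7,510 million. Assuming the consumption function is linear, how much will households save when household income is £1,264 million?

S = -165.44

MPC = (5864.1 − 4586.81)/(7510 − 5711) = 1277.29/1799 = 0.71
a = 4586.81 − 0.71(5711) = 4586.81 − 4054.81 = 532
C = 532 + 0.71(1264) = 1429.44
S = 1264 − 1429.44 = -165.44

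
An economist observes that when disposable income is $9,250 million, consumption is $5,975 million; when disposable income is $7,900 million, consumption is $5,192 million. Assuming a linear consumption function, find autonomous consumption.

a = 610

MPC = ΔC/ΔY = (5975 − 5192)/(9250 − 7900) = 783/1350 = 0.58
a = C − MPC·Y = 5192 − 0.58(7900) = 5192 − 4582 = 610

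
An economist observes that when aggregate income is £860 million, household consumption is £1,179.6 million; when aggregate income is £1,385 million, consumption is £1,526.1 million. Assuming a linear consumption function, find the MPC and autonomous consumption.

MPC = 0.66; a = 612

MPC = ΔC/ΔY = (1526.1 − 1179.6)/(1385 − 860) = 346.5/525 = 0.66
a = C − MPC·Y = 1179.6 − 0.66(860) = 1179.6 − 567.6 = 612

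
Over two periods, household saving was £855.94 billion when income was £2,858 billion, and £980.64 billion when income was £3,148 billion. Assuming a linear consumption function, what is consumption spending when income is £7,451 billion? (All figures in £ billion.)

MPS = ΔS/ΔY = (980.64 − 855.94)/(3148 − 2858) = 124.7/290 = 0.43
MPC = 1 − MPS = 0.57
Autonomous saving = 855.94 − 0.43(2858) = -373, so a = 373
C = 373 + 0.57(7451) = 373 + 4247.07 = 4620.07

C = 4620.07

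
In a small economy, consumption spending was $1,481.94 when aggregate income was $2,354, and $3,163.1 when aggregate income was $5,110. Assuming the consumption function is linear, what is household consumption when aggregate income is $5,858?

C = 3619.38

MPC = (3163.1 − 1481.94)/(5110 − 2354) = 1681.16/2756 = 0.61
a = 1481.94 − 0.61(2354) = 1481.94 − 1435.94 = 46
C = 46 + 0.61(5858) = 46 + 3573.38 = 3619.38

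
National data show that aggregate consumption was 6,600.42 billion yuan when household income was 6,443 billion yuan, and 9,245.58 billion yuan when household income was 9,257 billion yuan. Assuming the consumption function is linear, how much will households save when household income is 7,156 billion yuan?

S = -114.64

MPC = (9245.58 − 6600.42)/(9257 − 6443) = 2645.16/2814 = 0.94
a = 6600.42 − 0.94(6443) = 6600.42 − 6056.42 = 544
C = 544 + 0.94(7156) = 7270.64
S = 7156 − 7270.64 = -114.64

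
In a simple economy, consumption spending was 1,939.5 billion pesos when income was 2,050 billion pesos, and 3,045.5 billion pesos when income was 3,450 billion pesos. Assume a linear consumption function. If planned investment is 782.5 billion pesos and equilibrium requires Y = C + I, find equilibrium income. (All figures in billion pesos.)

MPC = (3045.5 − 1939.5)/(3450 − 2050) = 1106/1400 = 0.79
a = 1939.5 − 0.79(2050) = 320
Equilibrium: Y = 320 + 0.79Y + 782.5
0.21Y = 1102.5, so Y = 1102.5/0.21 = 5250

Y = 5250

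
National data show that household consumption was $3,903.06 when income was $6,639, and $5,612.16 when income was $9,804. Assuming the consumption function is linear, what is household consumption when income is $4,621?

C = 2813.34

MPC = (5612.16 − 3903.06)/(9804 − 6639) = 1709.1/3165 = 0.54
a = 3903.06 − 0.54(6639) = 3903.06 − 3585.06 = 318
C = 318 + 0.54(4621) = 318 + 2495.34 = 2813.34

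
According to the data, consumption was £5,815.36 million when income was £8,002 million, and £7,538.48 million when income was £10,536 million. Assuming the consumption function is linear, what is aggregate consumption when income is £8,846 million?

C = 6389.28

MPC = (7538.48 − 5815.36)/(10536 − 8002) = 1723.12/2534 = 0.68
a = 5815.36 − 0.68(8002) = 5815.36 − 5441.36 = 374
C = 374 + 0.68(8846) = 374 + 6015.28 = 6389.28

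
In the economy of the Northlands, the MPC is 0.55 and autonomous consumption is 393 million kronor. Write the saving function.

S = Y − C = Y − (393 + 0.55Y) = -393 + (1 − 0.55)Y

S = -393 + 0.45Y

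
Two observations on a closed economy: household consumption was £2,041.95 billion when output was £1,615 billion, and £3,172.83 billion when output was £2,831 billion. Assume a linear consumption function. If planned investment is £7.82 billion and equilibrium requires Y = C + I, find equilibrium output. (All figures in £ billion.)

MPC = (3172.83 − 2041.95)/(2831 − 1615) = 1130.88/1216 = 0.93
a = 2041.95 − 0.93(1615) = 540
Equilibrium: Y = 540 + 0.93Y + 7.82
0.07Y = 547.82, so Y = 547.82/0.07 = 7826

Y = 7826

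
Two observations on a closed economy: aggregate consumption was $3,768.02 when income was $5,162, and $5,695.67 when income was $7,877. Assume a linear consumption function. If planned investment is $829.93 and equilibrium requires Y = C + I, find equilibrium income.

MPC = (5695.67 − 3768.02)/(7877 − 5162) = 1927.65/2715 = 0.71
a = 3768.02 − 0.71(5162) = 103
Equilibrium: Y = 103 + 0.71Y + 829.93
0.29Y = 932.93, so Y = 932.93/0.29 = 3217

Y = 3217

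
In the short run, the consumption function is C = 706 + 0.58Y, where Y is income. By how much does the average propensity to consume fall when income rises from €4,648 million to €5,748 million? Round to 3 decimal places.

At Y = 4648: C = 706 + 0.58(4648) = 3401.84, APC = 3401.84/4648 = 0.7319
At Y = 5748: C = 4039.84, APC = 4039.84/5748 = 0.7028
Fall in APC = 0.7319 − 0.7028 = 0.0291 ≈ 0.029

ΔAPC = 0.029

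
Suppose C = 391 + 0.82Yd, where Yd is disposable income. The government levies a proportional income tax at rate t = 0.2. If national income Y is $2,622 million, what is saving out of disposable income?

Yd = (1 − 0.2)(2622) = 0.8(2622) = 2097.6
C = 391 + 0.82(2097.6) = 391 + 1720.032 = 2111.032
S = Yd − C = 2097.6 − 2111.032 = -13.432

S = -13.432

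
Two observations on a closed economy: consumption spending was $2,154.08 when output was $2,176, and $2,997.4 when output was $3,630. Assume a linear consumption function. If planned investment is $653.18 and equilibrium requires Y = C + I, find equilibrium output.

MPC = (2997.4 − 2154.08)/(3630 − 2176) = 843.32/1454 = 0.58
a = 2154.08 − 0.58(2176) = 892
Equilibrium: Y = 892 + 0.58Y + 653.18
0.42Y = 1545.18, so Y = 1545.18/0.42 = 3679

Y = 3679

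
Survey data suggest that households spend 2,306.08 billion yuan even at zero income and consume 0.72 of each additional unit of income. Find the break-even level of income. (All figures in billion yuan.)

At break-even, C = Y: 2306.08 + 0.72Y = Y
0.28Y = 2306.08, so Y = 2306.08/0.28 = 8236

Y = 8236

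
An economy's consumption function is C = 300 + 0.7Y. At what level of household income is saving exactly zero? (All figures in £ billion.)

At break-even, C = Y: 300 + 0.7Y = Y
0.3Y = 300, so Y = 300/0.3 = 1000

Y = 1000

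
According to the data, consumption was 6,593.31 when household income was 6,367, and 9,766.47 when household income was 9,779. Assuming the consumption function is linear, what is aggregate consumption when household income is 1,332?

C = 1910.76

MPC = (9766.47 − 6593.31)/(9779 − 6367) = 3173.16/3412 = 0.93
a = 6593.31 − 0.93(6367) = 6593.31 − 5921.31 = 672
C = 672 + 0.93(1332) = 672 + 1238.76 = 1910.76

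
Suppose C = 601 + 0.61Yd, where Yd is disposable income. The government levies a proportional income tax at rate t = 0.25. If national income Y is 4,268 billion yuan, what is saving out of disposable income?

Yd = (1 − 0.25)(4268) = 0.75(4268) = 3201
C = 601 + 0.61(3201) = 601 + 1952.61 = 2553.61
S = Yd − C = 3201 − 2553.61 = 647.39

S = 647.39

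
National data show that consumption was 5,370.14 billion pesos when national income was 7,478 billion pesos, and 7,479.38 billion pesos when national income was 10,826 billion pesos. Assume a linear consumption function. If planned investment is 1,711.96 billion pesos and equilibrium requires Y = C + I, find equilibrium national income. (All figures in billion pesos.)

MPC = (7479.38 − 5370.14)/(10826 − 7478) = 2109.24/3348 = 0.63
a = 5370.14 − 0.63(7478) = 659
Equilibrium: Y = 659 + 0.63Y + 1711.96
0.37Y = 2370.96, so Y = 2370.96/0.37 = 6408

Y = 6408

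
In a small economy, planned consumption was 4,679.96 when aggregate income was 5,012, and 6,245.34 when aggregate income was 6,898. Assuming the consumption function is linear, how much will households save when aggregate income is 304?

MPC = (6245.34 − 4679.96)/(6898 − 5012) = 1565.38/1886 = 0.83
a = 4679.96 − 0.83(5012) = 4679.96 − 4159.96 = 520
C = 520 + 0.83(304) = 772.32
S = 304 − 772.32 = -468.32

S = -468.32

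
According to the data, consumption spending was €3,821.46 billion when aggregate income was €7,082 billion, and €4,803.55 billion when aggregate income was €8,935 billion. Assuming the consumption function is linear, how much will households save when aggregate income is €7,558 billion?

MPC = (4803.55 − 3821.46)/(8935 − 7082) = 982.09/1853 = 0.53
a = 3821.46 − 0.53(7082) = 3821.46 − 3753.46 = 68
C = 68 + 0.53(7558) = 4073.74
S = 7558 − 4073.74 = 3484.26

S = 3484.26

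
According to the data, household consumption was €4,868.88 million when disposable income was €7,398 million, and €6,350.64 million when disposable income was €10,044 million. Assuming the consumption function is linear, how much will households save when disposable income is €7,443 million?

S = 2548.92

MPC = (6350.64 − 4868.88)/(10044 − 7398) = 1481.76/2646 = 0.56
a = 4868.88 − 0.56(7398) = 4868.88 − 4142.88 = 726
C = 726 + 0.56(7443) = 4894.08
S = 7443 − 4894.08 = 2548.92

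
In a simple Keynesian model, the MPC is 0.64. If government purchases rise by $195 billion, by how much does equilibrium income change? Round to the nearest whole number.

The multiplier is 1/(1 − MPC) = 1/0.36.
ΔY = 195/0.36 = 541.67 ≈ 542

ΔY ≈ 542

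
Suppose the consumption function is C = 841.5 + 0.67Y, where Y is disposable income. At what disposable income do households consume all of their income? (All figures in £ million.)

Y = 2550

At break-even, C = Y: 841.5 + 0.67Y = Y
0.33Y = 841.5, so Y = 841.5/0.33 = 2550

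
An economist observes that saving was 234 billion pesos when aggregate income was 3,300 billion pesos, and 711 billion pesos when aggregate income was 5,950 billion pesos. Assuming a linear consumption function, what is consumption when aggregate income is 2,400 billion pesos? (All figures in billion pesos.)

MPS = ΔS/ΔY = (711 − 234)/(5950 − 3300) = 477/2650 = 0.18
MPC = 1 − MPS = 0.82
Autonomous saving = 234 − 0.18(3300) = -360, so a = 360
C = 360 + 0.82(2400) = 360 + 1968 = 2328

C = 2328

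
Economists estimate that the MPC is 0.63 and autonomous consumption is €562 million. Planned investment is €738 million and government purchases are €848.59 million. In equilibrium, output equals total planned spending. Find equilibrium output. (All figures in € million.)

Y = C + I + G = 562 + 0.63Y + 738 + 848.59
Y − 0.63Y = 2148.59
0.37Y = 2148.59, so Y = 2148.59/0.37 = 5807

Y = 5807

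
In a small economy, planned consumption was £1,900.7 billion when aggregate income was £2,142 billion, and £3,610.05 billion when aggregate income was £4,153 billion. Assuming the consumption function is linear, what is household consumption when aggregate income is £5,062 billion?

C = 4382.7

MPC = (3610.05 − 1900.7)/(4153 − 2142) = 1709.35/2011 = 0.85
a = 1900.7 − 0.85(2142) = 1900.7 − 1820.7 = 80
C = 80 + 0.85(5062) = 80 + 4302.7 = 4382.7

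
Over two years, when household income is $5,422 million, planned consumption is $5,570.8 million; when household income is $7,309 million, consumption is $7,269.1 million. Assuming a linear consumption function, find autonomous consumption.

MPC = ΔC/ΔY = (7269.1 − 5570.8)/(7309 − 5422) = 1698.3/1887 = 0.9
a = C − MPC·Y = 5570.8 − 0.9(5422) = 5570.8 − 4879.8 = 691

a = 691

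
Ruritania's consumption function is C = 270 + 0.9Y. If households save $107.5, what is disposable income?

S = Y − C = -270 + 0.1Y
-270 + 0.1Y = 107.5, so 0.1Y = 377.5 and Y = 3775

Y = 3775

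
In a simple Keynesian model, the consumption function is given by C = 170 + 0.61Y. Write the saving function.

S = Y − C = Y − (170 + 0.61Y) = -170 + (1 − 0.61)Y

S = -170 + 0.39Y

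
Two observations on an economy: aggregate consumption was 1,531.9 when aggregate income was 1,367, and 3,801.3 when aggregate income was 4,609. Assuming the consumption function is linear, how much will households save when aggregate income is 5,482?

S = 1069.6

MPC = (3801.3 − 1531.9)/(4609 − 1367) = 2269.4/3242 = 0.7
a = 1531.9 − 0.7(1367) = 1531.9 − 956.9 = 575
C = 575 + 0.7(5482) = 4412.4
S = 5482 − 4412.4 = 1069.6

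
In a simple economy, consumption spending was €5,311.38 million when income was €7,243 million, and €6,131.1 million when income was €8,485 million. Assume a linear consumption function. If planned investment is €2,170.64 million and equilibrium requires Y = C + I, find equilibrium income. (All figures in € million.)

MPC = (6131.1 − 5311.38)/(8485 − 7243) = 819.72/1242 = 0.66
a = 5311.38 − 0.66(7243) = 531
Equilibrium: Y = 531 + 0.66Y + 2170.64
0.34Y = 2701.64, so Y = 2701.64/0.34 = 7946

Y = 7946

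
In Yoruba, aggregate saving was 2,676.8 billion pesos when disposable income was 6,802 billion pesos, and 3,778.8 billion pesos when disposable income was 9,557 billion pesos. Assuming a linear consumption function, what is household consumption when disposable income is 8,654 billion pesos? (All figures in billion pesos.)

MPS = ΔS/ΔY = (3778.8 − 2676.8)/(9557 − 6802) = 1102/2755 = 0.4
MPC = 1 − MPS = 0.6
Autonomous saving = 2676.8 − 0.4(6802) = -44, so a = 44
C = 44 + 0.6(8654) = 44 + 5192.4 = 5236.4

C = 5236.4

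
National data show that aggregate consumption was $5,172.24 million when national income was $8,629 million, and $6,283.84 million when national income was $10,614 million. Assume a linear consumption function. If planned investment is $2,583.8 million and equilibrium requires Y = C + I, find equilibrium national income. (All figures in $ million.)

Y = 6645

MPC = (6283.84 − 5172.24)/(10614 − 8629) = 1111.6/1985 = 0.56
a = 5172.24 − 0.56(8629) = 340
Equilibrium: Y = 340 + 0.56Y + 2583.8
0.44Y = 2923.8, so Y = 2923.8/0.44 = 6645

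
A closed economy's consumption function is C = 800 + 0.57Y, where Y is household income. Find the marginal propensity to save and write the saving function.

MPS = 0.43; S = -800 + 0.43Y

MPS = 1 − MPC = 1 − 0.57 = 0.43
S = Y − C = -800 + 0.43Y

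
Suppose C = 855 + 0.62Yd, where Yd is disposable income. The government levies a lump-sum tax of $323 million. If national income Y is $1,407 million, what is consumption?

C = 1527.08

Yd = Y − T = 1407 − 323 = 1084
C = 855 + 0.62(1084) = 855 + 672.08 = 1527.08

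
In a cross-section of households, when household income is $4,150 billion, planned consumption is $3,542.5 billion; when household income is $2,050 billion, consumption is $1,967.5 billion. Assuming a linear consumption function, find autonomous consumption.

a = 430

MPC = ΔC/ΔY = (3542.5 − 1967.5)/(4150 − 2050) = 1575/2100 = 0.75
a = C − MPC·Y = 1967.5 − 0.75(2050) = 1967.5 − 1537.5 = 430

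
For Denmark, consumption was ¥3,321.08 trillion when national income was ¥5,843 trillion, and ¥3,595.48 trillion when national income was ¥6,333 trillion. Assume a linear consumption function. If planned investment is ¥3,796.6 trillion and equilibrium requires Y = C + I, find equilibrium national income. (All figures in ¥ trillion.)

MPC = (3595.48 − 3321.08)/(6333 − 5843) = 274.4/490 = 0.56
a = 3321.08 − 0.56(5843) = 49
Equilibrium: Y = 49 + 0.56Y + 3796.6
0.44Y = 3845.6, so Y = 3845.6/0.44 = 8740

Y = 8740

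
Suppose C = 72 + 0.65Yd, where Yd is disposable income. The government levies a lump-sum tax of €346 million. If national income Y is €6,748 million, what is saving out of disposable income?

Yd = Y − T = 6748 − 346 = 6402
C = 72 + 0.65(6402) = 72 + 4161.3 = 4233.3
S = Yd − C = 6402 − 4233.3 = 2168.7

S = 2168.7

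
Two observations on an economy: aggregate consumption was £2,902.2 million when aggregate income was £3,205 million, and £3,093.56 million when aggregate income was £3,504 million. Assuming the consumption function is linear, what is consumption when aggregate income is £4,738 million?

MPC = (3093.56 − 2902.2)/(3504 − 3205) = 191.36/299 = 0.64
a = 2902.2 − 0.64(3205) = 2902.2 − 2051.2 = 851
C = 851 + 0.64(4738) = 851 + 3032.32 = 3883.32

C = 3883.32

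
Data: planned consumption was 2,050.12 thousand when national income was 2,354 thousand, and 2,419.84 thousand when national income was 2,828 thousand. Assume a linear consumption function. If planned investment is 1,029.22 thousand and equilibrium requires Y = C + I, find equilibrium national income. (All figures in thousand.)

MPC = (2419.84 − 2050.12)/(2828 − 2354) = 369.72/474 = 0.78
a = 2050.12 − 0.78(2354) = 214
Equilibrium: Y = 214 + 0.78Y + 1029.22
0.22Y = 1243.22, so Y = 1243.22/0.22 = 5651

Y = 5651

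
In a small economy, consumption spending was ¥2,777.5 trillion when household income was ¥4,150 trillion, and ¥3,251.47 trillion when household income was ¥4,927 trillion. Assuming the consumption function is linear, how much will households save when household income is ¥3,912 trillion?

MPC = (3251.47 − 2777.5)/(4927 − 4150) = 473.97/777 = 0.61
a = 2777.5 − 0.61(4150) = 2777.5 − 2531.5 = 246
C = 246 + 0.61(3912) = 2632.32
S = 3912 − 2632.32 = 1279.68

S = 1279.68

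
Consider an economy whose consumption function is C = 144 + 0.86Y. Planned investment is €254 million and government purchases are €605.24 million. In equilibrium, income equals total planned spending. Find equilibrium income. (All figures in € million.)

Y = 7166

Y = C + I + G = 144 + 0.86Y + 254 + 605.24
Y − 0.86Y = 1003.24
0.14Y = 1003.24, so Y = 1003.24/0.14 = 7166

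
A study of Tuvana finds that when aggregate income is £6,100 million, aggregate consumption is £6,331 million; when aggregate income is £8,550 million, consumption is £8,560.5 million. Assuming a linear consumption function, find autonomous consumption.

MPC = ΔC/ΔY = (8560.5 − 6331)/(8550 − 6100) = 2229.5/2450 = 0.91
a = C − MPC·Y = 6331 − 0.91(6100) = 6331 − 5551 = 780

a = 780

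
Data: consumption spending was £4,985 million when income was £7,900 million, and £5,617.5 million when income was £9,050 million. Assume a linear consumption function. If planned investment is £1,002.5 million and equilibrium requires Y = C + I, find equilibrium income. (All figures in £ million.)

Y = 3650

MPC = (5617.5 − 4985)/(9050 − 7900) = 632.5/1150 = 0.55
a = 4985 − 0.55(7900) = 640
Equilibrium: Y = 640 + 0.55Y + 1002.5
0.45Y = 1642.5, so Y = 1642.5/0.45 = 3650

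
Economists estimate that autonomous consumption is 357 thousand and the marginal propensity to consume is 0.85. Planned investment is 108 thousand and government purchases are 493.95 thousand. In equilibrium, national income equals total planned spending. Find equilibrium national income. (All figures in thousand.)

Y = 6393

Y = C + I + G = 357 + 0.85Y + 108 + 493.95
Y − 0.85Y = 958.95
0.15Y = 958.95, so Y = 958.95/0.15 = 6393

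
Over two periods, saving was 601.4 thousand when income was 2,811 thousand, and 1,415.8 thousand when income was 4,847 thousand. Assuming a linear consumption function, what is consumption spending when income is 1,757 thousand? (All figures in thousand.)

MPS = ΔS/ΔY = (1415.8 − 601.4)/(4847 − 2811) = 814.4/2036 = 0.4
MPC = 1 − MPS = 0.6
Autonomous saving = 601.4 − 0.4(2811) = -523, so a = 523
C = 523 + 0.6(1757) = 523 + 1054.2 = 1577.2

C = 1577.2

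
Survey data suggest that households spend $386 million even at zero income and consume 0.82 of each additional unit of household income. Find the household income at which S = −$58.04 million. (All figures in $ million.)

Y = 1822

S = Y − C = -386 + 0.18Y
-386 + 0.18Y = -58.04, so 0.18Y = 327.96 and Y = 1822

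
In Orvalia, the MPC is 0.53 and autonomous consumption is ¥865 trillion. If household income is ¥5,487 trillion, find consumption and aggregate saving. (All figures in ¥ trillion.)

C = 3773.11; S = 1713.89

C = 865 + 0.53(5487) = 865 + 2908.11 = 3773.11
S = Y − C = 5487 − 3773.11 = 1713.89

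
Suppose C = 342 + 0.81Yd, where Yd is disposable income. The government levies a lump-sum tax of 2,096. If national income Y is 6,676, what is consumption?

C = 4051.8

Yd = Y − T = 6676 − 2096 = 4580
C = 342 + 0.81(4580) = 342 + 3709.8 = 4051.8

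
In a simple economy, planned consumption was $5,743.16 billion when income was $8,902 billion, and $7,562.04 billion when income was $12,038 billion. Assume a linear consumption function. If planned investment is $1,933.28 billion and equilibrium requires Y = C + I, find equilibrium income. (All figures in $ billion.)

Y = 5984

MPC = (7562.04 − 5743.16)/(12038 − 8902) = 1818.88/3136 = 0.58
a = 5743.16 − 0.58(8902) = 580
Equilibrium: Y = 580 + 0.58Y + 1933.28
0.42Y = 2513.28, so Y = 2513.28/0.42 = 5984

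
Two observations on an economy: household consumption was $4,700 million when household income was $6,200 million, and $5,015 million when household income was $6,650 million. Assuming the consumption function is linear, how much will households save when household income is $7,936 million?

MPC = (5015 − 4700)/(6650 − 6200) = 315/450 = 0.7
a = 4700 − 0.7(6200) = 4700 − 4340 = 360
C = 360 + 0.7(7936) = 5915.2
S = 7936 − 5915.2 = 2020.8

S = 2020.8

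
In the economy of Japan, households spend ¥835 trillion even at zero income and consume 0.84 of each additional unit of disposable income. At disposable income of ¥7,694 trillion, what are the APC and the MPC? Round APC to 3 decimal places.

APC = 0.949; MPC = 0.84

MPC = 0.84 (the slope of the consumption function)
C = 835 + 0.84(7694) = 7297.96, so APC = 7297.96/7694 = 0.949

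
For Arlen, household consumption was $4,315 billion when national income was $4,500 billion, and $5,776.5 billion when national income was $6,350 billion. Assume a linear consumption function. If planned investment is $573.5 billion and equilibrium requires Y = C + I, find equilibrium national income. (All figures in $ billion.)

MPC = (5776.5 − 4315)/(6350 − 4500) = 1461.5/1850 = 0.79
a = 4315 − 0.79(4500) = 760
Equilibrium: Y = 760 + 0.79Y + 573.5
0.21Y = 1333.5, so Y = 1333.5/0.21 = 6350

Y = 6350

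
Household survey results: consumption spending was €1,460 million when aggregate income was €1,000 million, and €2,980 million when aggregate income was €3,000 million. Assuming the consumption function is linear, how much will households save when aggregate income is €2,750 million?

S = -40

MPC = (2980 − 1460)/(3000 − 1000) = 1520/2000 = 0.76
a = 1460 − 0.76(1000) = 1460 − 760 = 700
C = 700 + 0.76(2750) = 2790
S = 2750 − 2790 = -40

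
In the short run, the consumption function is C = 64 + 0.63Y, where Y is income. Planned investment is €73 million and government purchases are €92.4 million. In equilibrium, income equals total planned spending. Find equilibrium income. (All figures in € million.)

Y = 620

Y = C + I + G = 64 + 0.63Y + 73 + 92.4
Y − 0.63Y = 229.4
0.37Y = 229.4, so Y = 229.4/0.37 = 620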